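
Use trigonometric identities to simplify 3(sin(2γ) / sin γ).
3(sin(2γ) / sin γ) = 3(2 cos γ) (using Double angle)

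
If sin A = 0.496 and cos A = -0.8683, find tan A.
tan A = sin A / cos A = -0.5712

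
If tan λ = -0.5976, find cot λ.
cot λ = 1/tan λ = -1.673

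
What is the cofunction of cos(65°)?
cos(65°) = sin(90° - 65°) = sin(25°)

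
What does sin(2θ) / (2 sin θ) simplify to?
sin(2θ) / (2 sin θ) = cos θ (using Double angle)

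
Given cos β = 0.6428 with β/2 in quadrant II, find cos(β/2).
cos(β/2) = ±√((1 + cos β)/2); negative since β/2 ∈ QII, so cos(β/2) = -0.9063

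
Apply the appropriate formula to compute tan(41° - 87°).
tan(41° - 87°) = (tan 41° - tan 87°)/(1 + tan 41° tan 87°) = -1.036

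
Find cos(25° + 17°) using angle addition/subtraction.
cos(25° + 17°) = cos 25° cos 17° - sin 25° sin 17° = 0.7431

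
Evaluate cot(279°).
cot(279°) = -0.1584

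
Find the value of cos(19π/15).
cos(19π/15) = -0.6691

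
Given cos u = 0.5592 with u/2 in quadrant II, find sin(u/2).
sin(u/2) = ±√((1 - cos u)/2); positive since u/2 ∈ QII, so sin(u/2) = 0.4695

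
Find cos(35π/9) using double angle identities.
cos(35π/9) = cos²35π/18 - sin²35π/18 = 0.9397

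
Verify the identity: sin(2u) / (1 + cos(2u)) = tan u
LHS = 2 sin u cos u / (2cos²u) = sin u/cos u = tan u = RHS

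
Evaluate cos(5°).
cos(5°) = 0.9962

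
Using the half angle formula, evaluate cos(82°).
cos(82°) = √((1 + cos 164°)/2) = 0.1392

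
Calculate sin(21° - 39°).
sin(21° - 39°) = sin 21° cos 39° - cos 21° sin 39° = -0.309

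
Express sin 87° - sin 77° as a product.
sin 87° - sin 77° = 2 cos(82°) sin(5°)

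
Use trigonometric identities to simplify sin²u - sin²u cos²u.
sin²u - sin²u cos²u = sin⁴u (using Factoring)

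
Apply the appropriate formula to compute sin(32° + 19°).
sin(32° + 19°) = sin 32° cos 19° + cos 32° sin 19° = 0.7771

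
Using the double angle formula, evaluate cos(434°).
cos(434°) = 1 - 2sin²217° = 0.2756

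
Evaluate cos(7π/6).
cos(7π/6) = -√3/2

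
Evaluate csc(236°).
csc(236°) = -1.206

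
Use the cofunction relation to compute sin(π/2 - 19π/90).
sin(π/2 - 19π/90) = cos(19π/90) = 0.788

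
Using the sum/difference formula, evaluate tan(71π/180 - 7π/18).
tan(71π/180 - 7π/18) = (tan 71π/180 - tan 7π/18)/(1 + tan 71π/180 tan 7π/18) = 0.01746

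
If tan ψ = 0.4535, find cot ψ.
cot ψ = 1/tan ψ = 2.205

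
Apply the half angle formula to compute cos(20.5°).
cos(20.5°) = √((1 + cos 41°)/2) = 0.9367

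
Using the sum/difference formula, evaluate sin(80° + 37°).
sin(80° + 37°) = sin 80° cos 37° + cos 80° sin 37° = 0.891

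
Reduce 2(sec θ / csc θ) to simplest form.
2(sec θ / csc θ) = 2(tan θ) (using Reciprocal identities)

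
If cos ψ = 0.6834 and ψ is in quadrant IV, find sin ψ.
sin ψ = -0.73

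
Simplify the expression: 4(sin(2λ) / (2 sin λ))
4(sin(2λ) / (2 sin λ)) = 4(cos λ) (using Double angle)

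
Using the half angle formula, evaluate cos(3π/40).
cos(3π/40) = √((1 + cos 3π/20)/2) = 0.9724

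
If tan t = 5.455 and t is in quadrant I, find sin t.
sin t = 0.9836 (using tan²t + 1 = sec²t)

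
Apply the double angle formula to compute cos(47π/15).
cos(47π/15) = cos²47π/30 - sin²47π/30 = -0.9135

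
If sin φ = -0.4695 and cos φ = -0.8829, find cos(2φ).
cos(2φ) = cos²φ - sin²φ = 0.5591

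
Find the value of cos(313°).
cos(313°) = 0.682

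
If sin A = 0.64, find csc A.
csc A = 1/sin A = 1.562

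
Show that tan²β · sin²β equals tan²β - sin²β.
RHS = sin²β/cos²β - sin²β = sin²β(1/cos²β - 1) = sin²β · (1 - cos²β)/cos²β = sin²β · sin²β/cos²β = sin²β · tan²β = LHS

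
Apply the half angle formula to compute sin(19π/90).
sin(19π/90) = √((1 - cos 19π/45)/2) = 0.6157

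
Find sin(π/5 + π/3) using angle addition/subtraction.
sin(π/5 + π/3) = sin π/5 cos π/3 + cos π/5 sin π/3 = 0.9945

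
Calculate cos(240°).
cos(240°) = -1/2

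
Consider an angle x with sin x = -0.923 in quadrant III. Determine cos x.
cos x = ±√(1 - sin²x) = -0.3848 (negative in QIII)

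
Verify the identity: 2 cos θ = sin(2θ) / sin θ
RHS = 2 sin θ cos θ / sin θ = 2 cos θ = LHS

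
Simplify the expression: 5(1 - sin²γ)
5(1 - sin²γ) = 5(cos²γ) (using Pythagorean identity)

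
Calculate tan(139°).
tan(139°) = -0.8693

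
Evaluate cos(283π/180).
cos(283π/180) = 0.225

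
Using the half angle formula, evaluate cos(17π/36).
cos(17π/36) = √((1 + cos 17π/18)/2) = 0.08716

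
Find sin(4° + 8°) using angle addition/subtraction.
sin(4° + 8°) = sin 4° cos 8° + cos 4° sin 8° = 0.2079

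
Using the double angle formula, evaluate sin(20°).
sin(20°) = 2 sin 10° cos 10° = 0.342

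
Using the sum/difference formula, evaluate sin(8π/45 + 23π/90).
sin(8π/45 + 23π/90) = sin 8π/45 cos 23π/90 + cos 8π/45 sin 23π/90 = 0.9781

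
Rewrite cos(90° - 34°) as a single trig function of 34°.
cos(90° - 34°) = sin(34°)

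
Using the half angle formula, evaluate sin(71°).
sin(71°) = √((1 - cos 142°)/2) = 0.9455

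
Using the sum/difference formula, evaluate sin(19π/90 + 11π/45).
sin(19π/90 + 11π/45) = sin 19π/90 cos 11π/45 + cos 19π/90 sin 11π/45 = 0.9903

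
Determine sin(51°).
sin(51°) = 0.7771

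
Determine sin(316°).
sin(316°) = -0.6947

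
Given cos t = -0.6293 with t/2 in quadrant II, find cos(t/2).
cos(t/2) = ±√((1 + cos t)/2); negative since t/2 ∈ QII, so cos(t/2) = -0.4305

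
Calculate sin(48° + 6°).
sin(48° + 6°) = sin 48° cos 6° + cos 48° sin 6° = 0.809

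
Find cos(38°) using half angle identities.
cos(38°) = √((1 + cos 76°)/2) = 0.788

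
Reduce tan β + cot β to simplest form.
tan β + cot β = sec β csc β (using Quotient identities)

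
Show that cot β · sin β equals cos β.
LHS = (cos β/sin β) · sin β = cos β = RHS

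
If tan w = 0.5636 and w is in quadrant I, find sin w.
sin w = 0.491 (using tan²w + 1 = sec²w)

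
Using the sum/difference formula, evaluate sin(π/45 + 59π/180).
sin(π/45 + 59π/180) = sin π/45 cos 59π/180 + cos π/45 sin 59π/180 = 0.891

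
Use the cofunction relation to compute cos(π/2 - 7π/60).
cos(π/2 - 7π/60) = sin(7π/60) = 0.3584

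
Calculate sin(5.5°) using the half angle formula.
sin(5.5°) = √((1 - cos 11°)/2) = 0.09585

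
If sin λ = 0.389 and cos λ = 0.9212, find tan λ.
tan λ = sin λ / cos λ = 0.4223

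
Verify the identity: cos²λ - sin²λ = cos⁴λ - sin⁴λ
RHS = (cos²λ - sin²λ)(cos²λ + sin²λ) = (cos²λ - sin²λ) · 1 = cos²λ - sin²λ = LHS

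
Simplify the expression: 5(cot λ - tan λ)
5(cot λ - tan λ) = 5(2 cot(2λ)) (using Double angle)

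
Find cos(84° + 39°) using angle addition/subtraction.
cos(84° + 39°) = cos 84° cos 39° - sin 84° sin 39° = -0.5446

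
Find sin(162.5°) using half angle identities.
sin(162.5°) = √((1 - cos 325°)/2) = 0.3007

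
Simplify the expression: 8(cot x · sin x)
8(cot x · sin x) = 8(cos x) (using Quotient identity)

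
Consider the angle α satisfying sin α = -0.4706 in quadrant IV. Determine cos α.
cos α = √(1 - sin²α) = 0.8823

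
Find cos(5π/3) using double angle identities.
cos(5π/3) = cos²5π/6 - sin²5π/6 = 1/2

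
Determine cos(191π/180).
cos(191π/180) = -0.9816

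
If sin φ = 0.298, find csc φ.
csc φ = 1/sin φ = 3.356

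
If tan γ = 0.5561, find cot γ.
cot γ = 1/tan γ = 1.798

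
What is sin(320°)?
sin(320°) = -0.6428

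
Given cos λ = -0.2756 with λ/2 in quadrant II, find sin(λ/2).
sin(λ/2) = ±√((1 - cos λ)/2); positive since λ/2 ∈ QII, so sin(λ/2) = 0.7986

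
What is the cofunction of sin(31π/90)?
sin(31π/90) = cos(π/2 - 31π/90) = cos(7π/45)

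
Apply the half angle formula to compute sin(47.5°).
sin(47.5°) = √((1 - cos 95°)/2) = 0.7373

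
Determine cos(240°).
cos(240°) = -1/2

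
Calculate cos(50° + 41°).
cos(50° + 41°) = cos 50° cos 41° - sin 50° sin 41° = -0.01745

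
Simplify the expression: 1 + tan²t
1 + tan²t = sec²t (using Pythagorean identity)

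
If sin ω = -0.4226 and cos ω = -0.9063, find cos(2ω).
cos(2ω) = cos²ω - sin²ω = 0.6428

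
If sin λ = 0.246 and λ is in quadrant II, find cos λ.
cos λ = -0.9693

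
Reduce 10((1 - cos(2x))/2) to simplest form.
10((1 - cos(2x))/2) = 10(sin²x) (using Power reduction)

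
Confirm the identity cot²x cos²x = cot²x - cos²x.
RHS = cos²x/sin²x - cos²x = cos²x(1/sin²x - 1) = cos²x · (1 - sin²x)/sin²x = cos²x · cos²x/sin²x = cos²x · cot²x = LHS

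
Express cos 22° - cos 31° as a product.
cos 22° - cos 31° = -2 sin(26.5°) sin(-4.5°)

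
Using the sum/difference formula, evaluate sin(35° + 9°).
sin(35° + 9°) = sin 35° cos 9° + cos 35° sin 9° = 0.6947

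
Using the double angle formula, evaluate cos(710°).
cos(710°) = 2cos²355° - 1 = 0.9848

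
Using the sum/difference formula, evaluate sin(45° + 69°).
sin(45° + 69°) = sin 45° cos 69° + cos 45° sin 69° = 0.9135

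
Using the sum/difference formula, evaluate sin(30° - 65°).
sin(30° - 65°) = sin 30° cos 65° - cos 30° sin 65° = -0.5736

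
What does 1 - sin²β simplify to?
1 - sin²β = cos²β (using Pythagorean identity)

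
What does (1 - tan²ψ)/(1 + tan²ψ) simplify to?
(1 - tan²ψ)/(1 + tan²ψ) = cos(2ψ) (using Double angle)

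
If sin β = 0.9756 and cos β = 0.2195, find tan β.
tan β = sin β / cos β = 4.445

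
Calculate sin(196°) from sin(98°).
sin(196°) = 2 sin 98° cos 98° = -0.2756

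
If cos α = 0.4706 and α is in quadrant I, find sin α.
sin α = 0.8823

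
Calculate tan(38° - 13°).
tan(38° - 13°) = (tan 38° - tan 13°)/(1 + tan 38° tan 13°) = 0.4663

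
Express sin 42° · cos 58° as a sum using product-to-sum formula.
sin 42° cos 58° = (1/2)[sin(42°+58°) + sin(42°-58°)]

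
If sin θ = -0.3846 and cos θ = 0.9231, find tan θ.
tan θ = sin θ / cos θ = -0.4166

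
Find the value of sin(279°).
sin(279°) = -0.9877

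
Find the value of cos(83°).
cos(83°) = 0.1219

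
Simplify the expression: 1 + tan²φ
1 + tan²φ = sec²φ (using Pythagorean identity)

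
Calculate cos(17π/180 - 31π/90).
cos(17π/180 - 31π/90) = cos 17π/180 cos 31π/90 + sin 17π/180 sin 31π/90 = √2/2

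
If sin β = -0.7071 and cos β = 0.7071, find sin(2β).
sin(2β) = 2 sin β cos β = -1.0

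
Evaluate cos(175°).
cos(175°) = -0.9962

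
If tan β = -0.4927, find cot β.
cot β = 1/tan β = -2.03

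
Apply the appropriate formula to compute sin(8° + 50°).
sin(8° + 50°) = sin 8° cos 50° + cos 8° sin 50° = 0.848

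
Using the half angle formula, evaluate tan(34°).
tan(34°) = sin 68° / (1 + cos 68°) = 0.6745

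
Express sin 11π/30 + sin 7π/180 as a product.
sin 11π/30 + sin 7π/180 = 2 sin(73π/360) cos(59π/360)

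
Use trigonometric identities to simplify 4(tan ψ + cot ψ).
4(tan ψ + cot ψ) = 4(sec ψ csc ψ) (using Quotient identities)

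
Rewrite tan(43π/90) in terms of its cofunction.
tan(43π/90) = cot(π/2 - 43π/90) = cot(π/45)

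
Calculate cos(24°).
cos(24°) = 0.9135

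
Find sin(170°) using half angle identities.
sin(170°) = √((1 - cos 340°)/2) = 0.1736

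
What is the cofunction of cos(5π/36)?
cos(5π/36) = sin(π/2 - 5π/36) = sin(13π/36)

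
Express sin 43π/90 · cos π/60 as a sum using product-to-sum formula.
sin 43π/90 cos π/60 = (1/2)[sin(43π/90+π/60) + sin(43π/90-π/60)]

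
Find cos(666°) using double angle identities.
cos(666°) = cos²333° - sin²333° = 0.5878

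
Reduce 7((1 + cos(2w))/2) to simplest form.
7((1 + cos(2w))/2) = 7(cos²w) (using Power reduction)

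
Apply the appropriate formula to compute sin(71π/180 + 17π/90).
sin(71π/180 + 17π/90) = sin 71π/180 cos 17π/90 + cos 71π/180 sin 17π/90 = (√6+√2)/4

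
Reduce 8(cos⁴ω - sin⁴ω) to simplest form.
8(cos⁴ω - sin⁴ω) = 8(cos(2ω)) (using Factoring + double angle)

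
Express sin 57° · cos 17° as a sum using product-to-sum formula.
sin 57° cos 17° = (1/2)[sin(57°+17°) + sin(57°-17°)]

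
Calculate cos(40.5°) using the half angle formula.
cos(40.5°) = √((1 + cos 81°)/2) = 0.7604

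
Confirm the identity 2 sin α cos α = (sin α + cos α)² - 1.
RHS = sin²α + 2 sin α cos α + cos²α - 1 = (sin²α + cos²α) + 2 sin α cos α - 1 = 1 + 2 sin α cos α - 1 = 2 sin α cos α = LHS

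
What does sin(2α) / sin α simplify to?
sin(2α) / sin α = 2 cos α (using Double angle)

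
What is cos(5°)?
cos(5°) = 0.9962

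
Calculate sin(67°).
sin(67°) = 0.9205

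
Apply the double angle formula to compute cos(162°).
cos(162°) = cos²81° - sin²81° = -0.9511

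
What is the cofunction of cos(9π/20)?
cos(9π/20) = sin(π/2 - 9π/20) = sin(π/20)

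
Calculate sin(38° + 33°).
sin(38° + 33°) = sin 38° cos 33° + cos 38° sin 33° = 0.9455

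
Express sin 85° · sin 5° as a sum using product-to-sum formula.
sin 85° sin 5° = (1/2)[cos(85°-5°) - cos(85°+5°)]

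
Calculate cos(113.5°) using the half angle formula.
cos(113.5°) = -√((1 + cos 227°)/2) = -0.3987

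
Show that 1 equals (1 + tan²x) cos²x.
RHS = sec²x · cos²x = (1/cos²x) · cos²x = 1 = LHS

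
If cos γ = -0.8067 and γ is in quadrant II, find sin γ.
sin γ = 0.591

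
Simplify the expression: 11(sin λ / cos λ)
11(sin λ / cos λ) = 11(tan λ) (using Quotient identity)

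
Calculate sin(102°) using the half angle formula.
sin(102°) = √((1 - cos 204°)/2) = 0.9781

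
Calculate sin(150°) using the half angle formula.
sin(150°) = √((1 - cos 300°)/2) = 1/2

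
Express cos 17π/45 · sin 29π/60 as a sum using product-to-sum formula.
cos 17π/45 sin 29π/60 = (1/2)[sin(17π/45+29π/60) - sin(17π/45-29π/60)]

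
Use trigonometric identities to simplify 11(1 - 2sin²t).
11(1 - 2sin²t) = 11(cos(2t)) (using Double angle)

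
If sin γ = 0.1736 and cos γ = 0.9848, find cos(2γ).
cos(2γ) = cos²γ - sin²γ = 0.9397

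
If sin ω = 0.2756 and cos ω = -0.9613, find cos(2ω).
cos(2ω) = cos²ω - sin²ω = 0.8481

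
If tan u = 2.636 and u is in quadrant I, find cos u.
cos u = 0.3547 (using tan²u + 1 = sec²u)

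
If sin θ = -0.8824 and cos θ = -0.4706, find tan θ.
tan θ = sin θ / cos θ = 1.875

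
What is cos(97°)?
cos(97°) = -0.1219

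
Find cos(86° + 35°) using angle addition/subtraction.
cos(86° + 35°) = cos 86° cos 35° - sin 86° sin 35° = -0.515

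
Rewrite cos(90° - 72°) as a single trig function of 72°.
cos(90° - 72°) = sin(72°)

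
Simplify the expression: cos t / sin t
cos t / sin t = cot t (using Quotient identity)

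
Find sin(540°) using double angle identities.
sin(540°) = 2 sin 270° cos 270° = 0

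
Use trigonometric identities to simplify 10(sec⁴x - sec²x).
10(sec⁴x - sec²x) = 10(tan⁴x + tan²x) (using Pythagorean)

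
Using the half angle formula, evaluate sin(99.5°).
sin(99.5°) = √((1 - cos 199°)/2) = 0.9863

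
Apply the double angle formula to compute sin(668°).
sin(668°) = 2 sin 334° cos 334° = -0.788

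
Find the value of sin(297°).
sin(297°) = -0.891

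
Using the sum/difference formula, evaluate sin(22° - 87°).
sin(22° - 87°) = sin 22° cos 87° - cos 22° sin 87° = -0.9063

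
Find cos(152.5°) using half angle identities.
cos(152.5°) = -√((1 + cos 305°)/2) = -0.887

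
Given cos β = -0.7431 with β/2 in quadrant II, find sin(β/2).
sin(β/2) = ±√((1 - cos β)/2); positive since β/2 ∈ QII, so sin(β/2) = 0.9336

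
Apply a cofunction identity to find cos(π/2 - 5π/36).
cos(π/2 - 5π/36) = sin(5π/36) = 0.4226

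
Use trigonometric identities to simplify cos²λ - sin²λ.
cos²λ - sin²λ = cos(2λ) (using Double angle)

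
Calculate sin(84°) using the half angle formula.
sin(84°) = √((1 - cos 168°)/2) = 0.9945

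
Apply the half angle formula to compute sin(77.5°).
sin(77.5°) = √((1 - cos 155°)/2) = 0.9763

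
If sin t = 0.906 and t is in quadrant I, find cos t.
cos t = 0.4233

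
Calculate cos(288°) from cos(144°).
cos(288°) = cos²144° - sin²144° = 0.309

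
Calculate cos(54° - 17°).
cos(54° - 17°) = cos 54° cos 17° + sin 54° sin 17° = 0.7986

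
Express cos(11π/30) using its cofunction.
cos(11π/30) = sin(π/2 - 11π/30) = sin(2π/15)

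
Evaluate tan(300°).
tan(300°) = -√3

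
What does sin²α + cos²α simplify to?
sin²α + cos²α = 1 (using Pythagorean identity)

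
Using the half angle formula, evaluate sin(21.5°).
sin(21.5°) = √((1 - cos 43°)/2) = 0.3665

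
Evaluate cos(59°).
cos(59°) = 0.515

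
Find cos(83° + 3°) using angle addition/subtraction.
cos(83° + 3°) = cos 83° cos 3° - sin 83° sin 3° = 0.06976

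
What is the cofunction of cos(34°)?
cos(34°) = sin(90° - 34°) = sin(56°)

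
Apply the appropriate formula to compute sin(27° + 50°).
sin(27° + 50°) = sin 27° cos 50° + cos 27° sin 50° = 0.9744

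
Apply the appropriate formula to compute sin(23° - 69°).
sin(23° - 69°) = sin 23° cos 69° - cos 23° sin 69° = -0.7193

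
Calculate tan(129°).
tan(129°) = -1.235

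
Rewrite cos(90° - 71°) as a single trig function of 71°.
cos(90° - 71°) = sin(71°)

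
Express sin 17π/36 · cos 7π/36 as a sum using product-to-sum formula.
sin 17π/36 cos 7π/36 = (1/2)[sin(17π/36+7π/36) + sin(17π/36-7π/36)]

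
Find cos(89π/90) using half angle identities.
cos(89π/90) = -√((1 + cos 89π/45)/2) = -0.9994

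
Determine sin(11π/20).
sin(11π/20) = 0.9877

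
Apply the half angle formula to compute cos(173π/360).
cos(173π/360) = √((1 + cos 173π/180)/2) = 0.06105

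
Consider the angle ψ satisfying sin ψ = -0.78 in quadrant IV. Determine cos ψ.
cos ψ = √(1 - sin²ψ) = 0.6258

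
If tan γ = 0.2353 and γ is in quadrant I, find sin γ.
sin γ = 0.229 (using tan²γ + 1 = sec²γ)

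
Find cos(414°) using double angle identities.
cos(414°) = cos²207° - sin²207° = 0.5878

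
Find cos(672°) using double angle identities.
cos(672°) = 2cos²336° - 1 = 0.6691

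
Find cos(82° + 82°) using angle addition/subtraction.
cos(82° + 82°) = cos 82° cos 82° - sin 82° sin 82° = -0.9613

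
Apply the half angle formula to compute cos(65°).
cos(65°) = √((1 + cos 130°)/2) = 0.4226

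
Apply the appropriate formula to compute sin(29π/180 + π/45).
sin(29π/180 + π/45) = sin 29π/180 cos π/45 + cos 29π/180 sin π/45 = 0.5446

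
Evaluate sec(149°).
sec(149°) = -1.167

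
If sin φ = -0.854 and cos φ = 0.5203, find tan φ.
tan φ = sin φ / cos φ = -1.641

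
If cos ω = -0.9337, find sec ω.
sec ω = 1/cos ω = -1.071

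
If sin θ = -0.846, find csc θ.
csc θ = 1/sin θ = -1.182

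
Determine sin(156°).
sin(156°) = 0.4067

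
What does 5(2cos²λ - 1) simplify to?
5(2cos²λ - 1) = 5(cos(2λ)) (using Double angle)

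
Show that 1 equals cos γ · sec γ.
RHS = cos γ · (1/cos γ) = 1 = LHS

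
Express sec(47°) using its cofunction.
sec(47°) = csc(90° - 47°) = csc(43°)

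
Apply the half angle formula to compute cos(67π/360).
cos(67π/360) = √((1 + cos 67π/180)/2) = 0.8339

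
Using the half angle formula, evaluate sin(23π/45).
sin(23π/45) = √((1 - cos 46π/45)/2) = 0.9994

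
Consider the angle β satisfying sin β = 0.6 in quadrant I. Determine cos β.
cos β = √(1 - sin²β) = 0.8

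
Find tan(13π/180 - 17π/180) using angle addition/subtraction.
tan(13π/180 - 17π/180) = (tan 13π/180 - tan 17π/180)/(1 + tan 13π/180 tan 17π/180) = -0.06993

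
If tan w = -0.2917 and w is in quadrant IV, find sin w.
sin w = -0.28 (using tan²w + 1 = sec²w)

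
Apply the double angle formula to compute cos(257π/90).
cos(257π/90) = cos²257π/180 - sin²257π/180 = -0.8988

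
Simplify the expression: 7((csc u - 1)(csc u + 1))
7((csc u - 1)(csc u + 1)) = 7(cot²u) (using Diff. of squares)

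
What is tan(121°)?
tan(121°) = -1.664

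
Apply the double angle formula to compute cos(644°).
cos(644°) = cos²322° - sin²322° = 0.2419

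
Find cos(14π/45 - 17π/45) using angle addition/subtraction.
cos(14π/45 - 17π/45) = cos 14π/45 cos 17π/45 + sin 14π/45 sin 17π/45 = 0.9781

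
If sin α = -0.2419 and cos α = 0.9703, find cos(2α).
cos(2α) = cos²α - sin²α = 0.883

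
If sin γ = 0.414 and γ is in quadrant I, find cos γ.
cos γ = 0.9103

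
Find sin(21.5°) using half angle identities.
sin(21.5°) = √((1 - cos 43°)/2) = 0.3665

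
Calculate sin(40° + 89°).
sin(40° + 89°) = sin 40° cos 89° + cos 40° sin 89° = 0.7771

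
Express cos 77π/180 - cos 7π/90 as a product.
cos 77π/180 - cos 7π/90 = -2 sin(91π/360) sin(7π/40)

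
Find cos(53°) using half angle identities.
cos(53°) = √((1 + cos 106°)/2) = 0.6018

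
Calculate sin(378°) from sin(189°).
sin(378°) = 2 sin 189° cos 189° = 0.309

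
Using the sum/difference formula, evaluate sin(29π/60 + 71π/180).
sin(29π/60 + 71π/180) = sin 29π/60 cos 71π/180 + cos 29π/60 sin 71π/180 = 0.3746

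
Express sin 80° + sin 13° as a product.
sin 80° + sin 13° = 2 sin(46.5°) cos(33.5°)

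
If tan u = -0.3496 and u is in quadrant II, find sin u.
sin u = 0.33 (using tan²u + 1 = sec²u)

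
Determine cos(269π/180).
cos(269π/180) = -0.01745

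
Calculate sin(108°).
sin(108°) = 0.9511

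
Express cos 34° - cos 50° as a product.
cos 34° - cos 50° = -2 sin(42°) sin(-8°)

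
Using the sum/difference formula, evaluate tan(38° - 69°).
tan(38° - 69°) = (tan 38° - tan 69°)/(1 + tan 38° tan 69°) = -0.6009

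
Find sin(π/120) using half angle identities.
sin(π/120) = √((1 - cos π/60)/2) = 0.02618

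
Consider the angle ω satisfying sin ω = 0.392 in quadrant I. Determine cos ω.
cos ω = √(1 - sin²ω) = 0.92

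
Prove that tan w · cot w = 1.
LHS = (sin w/cos w) · (cos w/sin w) = 1 = RHS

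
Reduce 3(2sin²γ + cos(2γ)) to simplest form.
3(2sin²γ + cos(2γ)) = 3 (using Double angle)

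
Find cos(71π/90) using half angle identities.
cos(71π/90) = -√((1 + cos 71π/45)/2) = -0.788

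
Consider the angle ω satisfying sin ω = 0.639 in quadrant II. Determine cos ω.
cos ω = ±√(1 - sin²ω) = -0.7692 (negative in QII)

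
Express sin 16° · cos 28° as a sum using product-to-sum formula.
sin 16° cos 28° = (1/2)[sin(16°+28°) + sin(16°-28°)]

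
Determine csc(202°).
csc(202°) = -2.669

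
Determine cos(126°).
cos(126°) = -0.5878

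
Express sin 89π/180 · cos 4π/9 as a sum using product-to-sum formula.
sin 89π/180 cos 4π/9 = (1/2)[sin(89π/180+4π/9) + sin(89π/180-4π/9)]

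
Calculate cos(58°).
cos(58°) = 0.5299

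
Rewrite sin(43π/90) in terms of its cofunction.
sin(43π/90) = cos(π/2 - 43π/90) = cos(π/45)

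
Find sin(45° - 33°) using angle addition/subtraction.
sin(45° - 33°) = sin 45° cos 33° - cos 45° sin 33° = 0.2079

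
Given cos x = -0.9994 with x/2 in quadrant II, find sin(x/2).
sin(x/2) = ±√((1 - cos x)/2); positive since x/2 ∈ QII, so sin(x/2) = 0.9998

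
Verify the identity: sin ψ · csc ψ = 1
LHS = sin ψ · (1/sin ψ) = 1 = RHS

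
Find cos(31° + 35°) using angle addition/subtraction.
cos(31° + 35°) = cos 31° cos 35° - sin 31° sin 35° = 0.4067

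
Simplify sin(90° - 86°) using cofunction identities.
sin(90° - 86°) = cos(86°)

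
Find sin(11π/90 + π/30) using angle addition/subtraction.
sin(11π/90 + π/30) = sin 11π/90 cos π/30 + cos 11π/90 sin π/30 = 0.4695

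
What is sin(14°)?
sin(14°) = 0.2419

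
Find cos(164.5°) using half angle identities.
cos(164.5°) = -√((1 + cos 329°)/2) = -0.9636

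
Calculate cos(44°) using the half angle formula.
cos(44°) = √((1 + cos 88°)/2) = 0.7193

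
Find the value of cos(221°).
cos(221°) = -0.7547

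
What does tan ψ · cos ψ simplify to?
tan ψ · cos ψ = sin ψ (using Quotient identity)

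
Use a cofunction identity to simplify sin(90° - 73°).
sin(90° - 73°) = cos(73°)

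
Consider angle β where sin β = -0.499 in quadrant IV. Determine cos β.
cos β = √(1 - sin²β) = 0.8666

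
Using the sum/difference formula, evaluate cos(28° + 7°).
cos(28° + 7°) = cos 28° cos 7° - sin 28° sin 7° = 0.8192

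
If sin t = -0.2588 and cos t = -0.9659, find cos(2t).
cos(2t) = cos²t - sin²t = 0.866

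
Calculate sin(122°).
sin(122°) = 0.848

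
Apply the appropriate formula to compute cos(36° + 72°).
cos(36° + 72°) = cos 36° cos 72° - sin 36° sin 72° = -0.309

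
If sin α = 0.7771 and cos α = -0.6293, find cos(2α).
cos(2α) = cos²α - sin²α = -0.2079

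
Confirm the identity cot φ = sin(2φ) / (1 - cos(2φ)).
RHS = 2 sin φ cos φ / (2sin²φ) = cos φ/sin φ = cot φ = LHS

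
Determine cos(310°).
cos(310°) = 0.6428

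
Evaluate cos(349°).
cos(349°) = 0.9816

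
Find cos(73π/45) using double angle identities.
cos(73π/45) = 1 - 2sin²73π/90 = 0.3746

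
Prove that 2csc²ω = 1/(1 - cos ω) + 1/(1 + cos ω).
RHS = [(1 + cos ω) + (1 - cos ω)] / [(1 - cos ω)(1 + cos ω)] = 2/(1 - cos²ω) = 2/sin²ω = 2csc²ω = LHS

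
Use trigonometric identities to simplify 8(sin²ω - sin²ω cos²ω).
8(sin²ω - sin²ω cos²ω) = 8(sin⁴ω) (using Factoring)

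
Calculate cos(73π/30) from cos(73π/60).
cos(73π/30) = cos²73π/60 - sin²73π/60 = 0.2079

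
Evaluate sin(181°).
sin(181°) = -0.01745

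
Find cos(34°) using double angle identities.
cos(34°) = cos²17° - sin²17° = 0.829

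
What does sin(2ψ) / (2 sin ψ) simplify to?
sin(2ψ) / (2 sin ψ) = cos ψ (using Double angle)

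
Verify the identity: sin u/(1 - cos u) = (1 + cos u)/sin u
LHS = sin u(1 + cos u) / ((1 - cos u)(1 + cos u)) = sin u(1 + cos u) / (1 - cos²u) = sin u(1 + cos u) / sin²u = (1 + cos u)/sin u = RHS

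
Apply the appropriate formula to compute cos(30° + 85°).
cos(30° + 85°) = cos 30° cos 85° - sin 30° sin 85° = -0.4226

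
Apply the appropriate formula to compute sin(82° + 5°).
sin(82° + 5°) = sin 82° cos 5° + cos 82° sin 5° = 0.9986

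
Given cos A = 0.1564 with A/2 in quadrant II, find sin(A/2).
sin(A/2) = ±√((1 - cos A)/2); positive since A/2 ∈ QII, so sin(A/2) = 0.6495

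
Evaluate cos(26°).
cos(26°) = 0.8988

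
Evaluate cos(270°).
cos(270°) = 0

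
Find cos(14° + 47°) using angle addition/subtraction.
cos(14° + 47°) = cos 14° cos 47° - sin 14° sin 47° = 0.4848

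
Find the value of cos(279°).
cos(279°) = 0.1564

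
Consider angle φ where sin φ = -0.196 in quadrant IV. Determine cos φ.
cos φ = √(1 - sin²φ) = 0.9806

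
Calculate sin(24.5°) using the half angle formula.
sin(24.5°) = √((1 - cos 49°)/2) = 0.4147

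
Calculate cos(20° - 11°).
cos(20° - 11°) = cos 20° cos 11° + sin 20° sin 11° = 0.9877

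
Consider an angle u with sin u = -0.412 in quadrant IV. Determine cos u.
cos u = √(1 - sin²u) = 0.9112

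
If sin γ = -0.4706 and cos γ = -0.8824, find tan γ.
tan γ = sin γ / cos γ = 0.5333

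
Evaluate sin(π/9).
sin(π/9) = 0.342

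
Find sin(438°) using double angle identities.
sin(438°) = 2 sin 219° cos 219° = 0.9781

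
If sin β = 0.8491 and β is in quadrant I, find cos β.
cos β = 0.5282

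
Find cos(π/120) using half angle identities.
cos(π/120) = √((1 + cos π/60)/2) = 0.9997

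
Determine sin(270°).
sin(270°) = -1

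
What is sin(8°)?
sin(8°) = 0.1392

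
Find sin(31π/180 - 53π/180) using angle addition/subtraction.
sin(31π/180 - 53π/180) = sin 31π/180 cos 53π/180 - cos 31π/180 sin 53π/180 = -0.3746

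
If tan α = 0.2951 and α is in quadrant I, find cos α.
cos α = 0.9591 (using tan²α + 1 = sec²α)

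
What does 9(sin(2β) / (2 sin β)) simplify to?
9(sin(2β) / (2 sin β)) = 9(cos β) (using Double angle)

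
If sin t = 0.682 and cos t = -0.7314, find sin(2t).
sin(2t) = 2 sin t cos t = -0.9976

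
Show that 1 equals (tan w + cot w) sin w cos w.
RHS = (sin w/cos w + cos w/sin w) sin w cos w = ((sin²w + cos²w)/(sin w cos w)) · sin w cos w = sin²w + cos²w = 1 = LHS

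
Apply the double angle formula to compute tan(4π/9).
tan(4π/9) = 2 tan 2π/9 / (1 - tan²2π/9) = 5.671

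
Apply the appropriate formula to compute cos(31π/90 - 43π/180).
cos(31π/90 - 43π/180) = cos 31π/90 cos 43π/180 + sin 31π/90 sin 43π/180 = 0.9455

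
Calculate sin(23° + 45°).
sin(23° + 45°) = sin 23° cos 45° + cos 23° sin 45° = 0.9272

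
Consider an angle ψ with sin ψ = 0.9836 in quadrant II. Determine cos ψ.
cos ψ = ±√(1 - sin²ψ) = -0.1804 (negative in QII)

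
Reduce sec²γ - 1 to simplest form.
sec²γ - 1 = tan²γ (using Pythagorean identity)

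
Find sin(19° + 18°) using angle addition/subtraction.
sin(19° + 18°) = sin 19° cos 18° + cos 19° sin 18° = 0.6018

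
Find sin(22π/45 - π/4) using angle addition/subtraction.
sin(22π/45 - π/4) = sin 22π/45 cos π/4 - cos 22π/45 sin π/4 = 0.682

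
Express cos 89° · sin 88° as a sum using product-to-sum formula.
cos 89° sin 88° = (1/2)[sin(89°+88°) - sin(89°-88°)]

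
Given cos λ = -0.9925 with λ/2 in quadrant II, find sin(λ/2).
sin(λ/2) = ±√((1 - cos λ)/2); positive since λ/2 ∈ QII, so sin(λ/2) = 0.9981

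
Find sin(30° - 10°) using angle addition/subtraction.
sin(30° - 10°) = sin 30° cos 10° - cos 30° sin 10° = 0.342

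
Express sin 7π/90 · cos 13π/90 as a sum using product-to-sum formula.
sin 7π/90 cos 13π/90 = (1/2)[sin(7π/90+13π/90) + sin(7π/90-13π/90)]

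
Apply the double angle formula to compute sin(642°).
sin(642°) = 2 sin 321° cos 321° = -0.9781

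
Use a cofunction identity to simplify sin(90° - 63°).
sin(90° - 63°) = cos(63°)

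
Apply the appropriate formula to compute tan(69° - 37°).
tan(69° - 37°) = (tan 69° - tan 37°)/(1 + tan 69° tan 37°) = 0.6249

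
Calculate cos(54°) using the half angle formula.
cos(54°) = √((1 + cos 108°)/2) = 0.5878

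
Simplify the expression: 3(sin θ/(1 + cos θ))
3(sin θ/(1 + cos θ)) = 3(tan(θ/2)) (using Half angle)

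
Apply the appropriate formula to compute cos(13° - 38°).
cos(13° - 38°) = cos 13° cos 38° + sin 13° sin 38° = 0.9063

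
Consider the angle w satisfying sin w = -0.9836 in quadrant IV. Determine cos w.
cos w = √(1 - sin²w) = 0.1804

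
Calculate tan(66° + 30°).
tan(66° + 30°) = (tan 66° + tan 30°)/(1 - tan 66° tan 30°) = -9.514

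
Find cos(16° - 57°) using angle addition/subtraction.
cos(16° - 57°) = cos 16° cos 57° + sin 16° sin 57° = 0.7547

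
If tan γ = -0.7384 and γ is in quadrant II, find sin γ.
sin γ = 0.594 (using tan²γ + 1 = sec²γ)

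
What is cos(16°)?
cos(16°) = 0.9613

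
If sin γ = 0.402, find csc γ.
csc γ = 1/sin γ = 2.488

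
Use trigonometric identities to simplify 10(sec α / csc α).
10(sec α / csc α) = 10(tan α) (using Reciprocal identities)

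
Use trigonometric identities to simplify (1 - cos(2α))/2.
(1 - cos(2α))/2 = sin²α (using Power reduction)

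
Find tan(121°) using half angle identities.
tan(121°) = sin 242° / (1 + cos 242°) = -1.664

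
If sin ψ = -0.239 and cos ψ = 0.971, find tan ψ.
tan ψ = sin ψ / cos ψ = -0.2461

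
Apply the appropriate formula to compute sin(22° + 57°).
sin(22° + 57°) = sin 22° cos 57° + cos 22° sin 57° = 0.9816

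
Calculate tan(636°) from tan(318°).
tan(636°) = 2 tan 318° / (1 - tan²318°) = -9.514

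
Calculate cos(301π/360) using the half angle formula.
cos(301π/360) = -√((1 + cos 301π/180)/2) = -0.8704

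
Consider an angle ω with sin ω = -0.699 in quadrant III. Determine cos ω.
cos ω = ±√(1 - sin²ω) = -0.7151 (negative in QIII)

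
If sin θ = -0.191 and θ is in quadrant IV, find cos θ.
cos θ = 0.9816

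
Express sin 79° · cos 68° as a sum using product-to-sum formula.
sin 79° cos 68° = (1/2)[sin(79°+68°) + sin(79°-68°)]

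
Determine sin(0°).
sin(0°) = 0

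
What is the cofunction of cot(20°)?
cot(20°) = tan(90° - 20°) = tan(70°)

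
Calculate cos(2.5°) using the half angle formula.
cos(2.5°) = √((1 + cos 5°)/2) = 0.999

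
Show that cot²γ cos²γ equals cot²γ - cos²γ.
RHS = cos²γ/sin²γ - cos²γ = cos²γ(1/sin²γ - 1) = cos²γ · (1 - sin²γ)/sin²γ = cos²γ · cos²γ/sin²γ = cos²γ · cot²γ = LHS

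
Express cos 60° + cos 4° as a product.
cos 60° + cos 4° = 2 cos(32°) cos(28°)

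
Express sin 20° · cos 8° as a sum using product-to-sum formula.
sin 20° cos 8° = (1/2)[sin(20°+8°) + sin(20°-8°)]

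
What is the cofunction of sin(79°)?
sin(79°) = cos(90° - 79°) = cos(11°)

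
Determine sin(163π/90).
sin(163π/90) = -0.5592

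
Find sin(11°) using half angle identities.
sin(11°) = √((1 - cos 22°)/2) = 0.1908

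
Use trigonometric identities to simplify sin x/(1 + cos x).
sin x/(1 + cos x) = tan(x/2) (using Half angle)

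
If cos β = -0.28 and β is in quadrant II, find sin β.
sin β = 0.96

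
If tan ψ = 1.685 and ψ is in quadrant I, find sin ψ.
sin ψ = 0.86 (using tan²ψ + 1 = sec²ψ)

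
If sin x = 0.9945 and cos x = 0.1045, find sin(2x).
sin(2x) = 2 sin x cos x = 0.2079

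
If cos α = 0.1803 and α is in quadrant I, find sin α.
sin α = 0.9836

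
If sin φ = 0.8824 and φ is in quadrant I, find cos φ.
cos φ = 0.4705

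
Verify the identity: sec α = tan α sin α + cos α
RHS = sin²α/cos α + cos α = (sin²α + cos²α)/cos α = 1/cos α = sec α = LHS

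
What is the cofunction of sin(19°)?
sin(19°) = cos(90° - 19°) = cos(71°)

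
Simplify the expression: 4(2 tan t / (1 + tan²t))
4(2 tan t / (1 + tan²t)) = 4(sin(2t)) (using Double angle)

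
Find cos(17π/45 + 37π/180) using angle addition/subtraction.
cos(17π/45 + 37π/180) = cos 17π/45 cos 37π/180 - sin 17π/45 sin 37π/180 = -(√6-√2)/4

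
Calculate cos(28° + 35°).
cos(28° + 35°) = cos 28° cos 35° - sin 28° sin 35° = 0.454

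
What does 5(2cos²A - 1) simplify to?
5(2cos²A - 1) = 5(cos(2A)) (using Double angle)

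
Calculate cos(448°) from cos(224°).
cos(448°) = cos²224° - sin²224° = 0.0349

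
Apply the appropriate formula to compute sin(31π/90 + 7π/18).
sin(31π/90 + 7π/18) = sin 31π/90 cos 7π/18 + cos 31π/90 sin 7π/18 = 0.7431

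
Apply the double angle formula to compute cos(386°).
cos(386°) = 2cos²193° - 1 = 0.8988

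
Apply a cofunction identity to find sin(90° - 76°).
sin(90° - 76°) = cos(76°) = 0.2419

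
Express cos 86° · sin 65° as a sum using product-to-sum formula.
cos 86° sin 65° = (1/2)[sin(86°+65°) - sin(86°-65°)]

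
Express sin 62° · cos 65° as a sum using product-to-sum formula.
sin 62° cos 65° = (1/2)[sin(62°+65°) + sin(62°-65°)]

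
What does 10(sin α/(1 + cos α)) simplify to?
10(sin α/(1 + cos α)) = 10(tan(α/2)) (using Half angle)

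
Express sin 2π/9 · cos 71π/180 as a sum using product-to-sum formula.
sin 2π/9 cos 71π/180 = (1/2)[sin(2π/9+71π/180) + sin(2π/9-71π/180)]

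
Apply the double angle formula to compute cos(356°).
cos(356°) = cos²178° - sin²178° = 0.9976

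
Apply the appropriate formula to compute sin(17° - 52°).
sin(17° - 52°) = sin 17° cos 52° - cos 17° sin 52° = -0.5736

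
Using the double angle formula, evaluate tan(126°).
tan(126°) = 2 tan 63° / (1 - tan²63°) = -1.376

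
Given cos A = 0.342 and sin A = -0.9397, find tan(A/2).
tan(A/2) = sin A / (1 + cos A) = -0.7002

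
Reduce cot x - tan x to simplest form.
cot x - tan x = 2 cot(2x) (using Double angle)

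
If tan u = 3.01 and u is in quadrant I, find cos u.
cos u = 0.3153 (using tan²u + 1 = sec²u)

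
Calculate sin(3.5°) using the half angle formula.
sin(3.5°) = √((1 - cos 7°)/2) = 0.06105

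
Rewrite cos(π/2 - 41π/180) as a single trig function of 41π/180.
cos(π/2 - 41π/180) = sin(41π/180)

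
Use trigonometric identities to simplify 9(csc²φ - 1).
9(csc²φ - 1) = 9(cot²φ) (using Pythagorean identity)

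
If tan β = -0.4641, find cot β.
cot β = 1/tan β = -2.155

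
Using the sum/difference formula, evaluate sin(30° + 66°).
sin(30° + 66°) = sin 30° cos 66° + cos 30° sin 66° = 0.9945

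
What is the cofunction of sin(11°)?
sin(11°) = cos(90° - 11°) = cos(79°)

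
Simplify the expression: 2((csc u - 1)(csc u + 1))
2((csc u - 1)(csc u + 1)) = 2(cot²u) (using Diff. of squares)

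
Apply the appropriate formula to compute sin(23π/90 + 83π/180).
sin(23π/90 + 83π/180) = sin 23π/90 cos 83π/180 + cos 23π/90 sin 83π/180 = 0.7771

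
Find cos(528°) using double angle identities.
cos(528°) = cos²264° - sin²264° = -0.9781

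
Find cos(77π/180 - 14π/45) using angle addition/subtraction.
cos(77π/180 - 14π/45) = cos 77π/180 cos 14π/45 + sin 77π/180 sin 14π/45 = 0.9336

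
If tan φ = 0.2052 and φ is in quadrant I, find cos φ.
cos φ = 0.9796 (using tan²φ + 1 = sec²φ)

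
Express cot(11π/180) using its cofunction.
cot(11π/180) = tan(π/2 - 11π/180) = tan(79π/180)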